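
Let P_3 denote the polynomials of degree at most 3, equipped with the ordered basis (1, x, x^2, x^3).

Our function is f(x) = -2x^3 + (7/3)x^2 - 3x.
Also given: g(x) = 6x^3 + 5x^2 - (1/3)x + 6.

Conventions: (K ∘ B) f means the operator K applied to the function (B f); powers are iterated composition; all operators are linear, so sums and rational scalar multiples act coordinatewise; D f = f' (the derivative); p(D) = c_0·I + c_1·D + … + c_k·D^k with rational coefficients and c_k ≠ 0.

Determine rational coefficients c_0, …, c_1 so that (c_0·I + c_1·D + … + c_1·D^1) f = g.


D^0 f = -2x^3 + (7/3)x^2 - 3x
D^1 f = -6x^2 + (14/3)x - 3
matching coefficients of g against c_0 f + c_1 Df + … from the top degree down determines the c_i
solution: c_0 = -3, c_1 = -2

p(D) = -3·I − 2·D, i.e. c_0 = -3, c_1 = -2


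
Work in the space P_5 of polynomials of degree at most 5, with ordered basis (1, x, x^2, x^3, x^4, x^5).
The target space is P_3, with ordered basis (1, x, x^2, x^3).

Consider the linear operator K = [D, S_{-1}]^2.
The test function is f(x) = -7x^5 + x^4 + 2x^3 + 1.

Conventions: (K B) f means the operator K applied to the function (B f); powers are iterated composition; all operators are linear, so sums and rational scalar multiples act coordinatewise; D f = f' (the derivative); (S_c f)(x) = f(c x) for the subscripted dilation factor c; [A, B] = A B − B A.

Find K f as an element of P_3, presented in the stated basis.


S_{-1} f = 7x^5 + x^4 - 2x^3 + 1
D S_{-1} f = 35x^4 + 4x^3 - 6x^2
D f = -35x^4 + 4x^3 + 6x^2
S_{-1} D f = -35x^4 - 4x^3 + 6x^2
[D, S_{-1}] f = 70x^4 + 8x^3 - 12x^2
S_{-1} [D, S_{-1}] f = 70x^4 - 8x^3 - 12x^2
D S_{-1} [D, S_{-1}] f = 280x^3 - 24x^2 - 24x
D [D, S_{-1}] f = 280x^3 + 24x^2 - 24x
S_{-1} D [D, S_{-1}] f = -280x^3 + 24x^2 + 24x
[D, S_{-1}] [D, S_{-1}] f = 560x^3 - 48x^2 - 48x

the image equals g(x) = 560x^3 - 48x^2 - 48x


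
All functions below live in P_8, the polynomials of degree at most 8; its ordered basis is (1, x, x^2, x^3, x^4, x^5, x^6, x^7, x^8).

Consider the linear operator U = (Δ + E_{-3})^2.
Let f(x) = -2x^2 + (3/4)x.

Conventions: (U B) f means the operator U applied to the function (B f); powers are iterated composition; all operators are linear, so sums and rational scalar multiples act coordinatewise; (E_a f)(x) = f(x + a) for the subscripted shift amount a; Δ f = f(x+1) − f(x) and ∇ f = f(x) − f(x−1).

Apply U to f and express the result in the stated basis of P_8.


Δ f = -4x - 5/4
E_{-3} f = -2x^2 + (51/4)x - 81/4
(Δ + E_{-3}) f = -2x^2 + (35/4)x - 43/2
Δ (Δ + E_{-3}) f = -4x + 27/4
E_{-3} (Δ + E_{-3}) f = -2x^2 + (83/4)x - 263/4
(Δ + E_{-3}) (Δ + E_{-3}) f = -2x^2 + (67/4)x - 59

the result is g(x) = -2x^2 + (67/4)x - 59


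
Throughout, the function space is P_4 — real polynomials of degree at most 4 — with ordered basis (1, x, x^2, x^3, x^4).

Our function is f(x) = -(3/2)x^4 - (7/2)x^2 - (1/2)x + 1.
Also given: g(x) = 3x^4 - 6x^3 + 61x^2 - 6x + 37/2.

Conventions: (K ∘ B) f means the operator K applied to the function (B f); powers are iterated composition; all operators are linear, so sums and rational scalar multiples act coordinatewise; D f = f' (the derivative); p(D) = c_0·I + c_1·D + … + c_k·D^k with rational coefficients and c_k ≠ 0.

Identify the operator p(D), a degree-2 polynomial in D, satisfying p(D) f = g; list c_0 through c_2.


D^0 f = -(3/2)x^4 - (7/2)x^2 - (1/2)x + 1
D^1 f = -6x^3 - 7x - 1/2
D^2 f = -18x^2 - 7
matching coefficients of g against c_0 f + c_1 Df + … from the top degree down determines the c_i
solution: c_0 = -2, c_1 = 1, c_2 = -3

p(D) = -2·I + D − 3·D^2, i.e. c_0 = -2, c_1 = 1, c_2 = -3


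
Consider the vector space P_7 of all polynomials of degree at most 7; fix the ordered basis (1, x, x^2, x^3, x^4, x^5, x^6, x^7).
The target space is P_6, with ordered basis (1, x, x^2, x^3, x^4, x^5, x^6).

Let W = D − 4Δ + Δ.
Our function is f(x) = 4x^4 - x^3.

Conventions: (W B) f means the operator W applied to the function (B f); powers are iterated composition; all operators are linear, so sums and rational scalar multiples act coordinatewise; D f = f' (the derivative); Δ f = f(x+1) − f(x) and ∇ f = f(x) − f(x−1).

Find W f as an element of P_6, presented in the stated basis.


the image equals g(x) = -32x^3 - 66x^2 - 39x - 9

D f = 16x^3 - 3x^2
Δ f = 16x^3 + 21x^2 + 13x + 3
(-4Δ) f = -64x^3 - 84x^2 - 52x - 12
Δ f = 16x^3 + 21x^2 + 13x + 3
(D − 4Δ + Δ) f = -32x^3 - 66x^2 - 39x - 9


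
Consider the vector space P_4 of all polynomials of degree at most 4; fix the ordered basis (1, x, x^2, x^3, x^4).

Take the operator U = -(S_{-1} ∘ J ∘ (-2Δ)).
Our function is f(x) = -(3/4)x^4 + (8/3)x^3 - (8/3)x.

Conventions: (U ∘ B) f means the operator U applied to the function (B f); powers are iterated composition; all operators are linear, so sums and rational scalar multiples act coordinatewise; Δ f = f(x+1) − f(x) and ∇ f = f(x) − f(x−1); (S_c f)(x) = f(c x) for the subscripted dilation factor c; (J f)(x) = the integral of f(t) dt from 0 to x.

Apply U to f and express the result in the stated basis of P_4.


the result is g(x) = -(3/2)x^4 - (7/3)x^3 + 5x^2 + (3/2)x

Δ f = -3x^3 + (7/2)x^2 + 5x - 3/4
(-2Δ) f = 6x^3 - 7x^2 - 10x + 3/2
J (-2Δ) f = (3/2)x^4 - (7/3)x^3 - 5x^2 + (3/2)x
S_{-1} J (-2Δ) f = (3/2)x^4 + (7/3)x^3 - 5x^2 - (3/2)x
(-(S_{-1} ∘ J ∘ (-2Δ))) f = -(3/2)x^4 - (7/3)x^3 + 5x^2 + (3/2)x


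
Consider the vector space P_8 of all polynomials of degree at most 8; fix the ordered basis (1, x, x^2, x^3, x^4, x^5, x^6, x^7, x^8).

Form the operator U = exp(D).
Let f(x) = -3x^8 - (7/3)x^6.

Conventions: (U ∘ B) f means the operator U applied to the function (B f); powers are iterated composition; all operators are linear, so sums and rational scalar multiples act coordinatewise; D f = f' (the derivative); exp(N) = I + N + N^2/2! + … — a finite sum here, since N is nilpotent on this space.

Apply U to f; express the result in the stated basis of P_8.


order-1 term: -24x^7 - 14x^5
order-2 term: -84x^6 - 35x^4
order-3 term: -168x^5 - (140/3)x^3
order-4 term: -210x^4 - 35x^2
order-5 term: -168x^3 - 14x
order-6 term: -84x^2 - 7/3
order-7 term: -24x
order-8 term: -3
the series for exp(D) f terminates at order 8
exp(D) f = -3x^8 - 24x^7 - (259/3)x^6 - 182x^5 - 245x^4 - (644/3)x^3 - 119x^2 - 38x - 16/3

g(x) = -3x^8 - 24x^7 - (259/3)x^6 - 182x^5 - 245x^4 - (644/3)x^3 - 119x^2 - 38x - 16/3


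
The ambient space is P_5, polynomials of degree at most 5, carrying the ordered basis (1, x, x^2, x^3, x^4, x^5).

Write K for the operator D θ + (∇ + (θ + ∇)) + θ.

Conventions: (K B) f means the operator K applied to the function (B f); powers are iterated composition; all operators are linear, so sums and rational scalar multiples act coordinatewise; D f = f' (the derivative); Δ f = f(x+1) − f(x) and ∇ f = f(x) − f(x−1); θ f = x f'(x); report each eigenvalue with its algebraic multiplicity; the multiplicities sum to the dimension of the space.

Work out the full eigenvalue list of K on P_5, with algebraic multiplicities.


λ = 0 (multiplicity 1), λ = 2 (multiplicity 1), λ = 4 (multiplicity 1), λ = 6 (multiplicity 1), λ = 8 (multiplicity 1), λ = 10 (multiplicity 1)

image of 1: 0
image of x: 2x + 3
image of x^2: 4x^2 + 8x - 2
image of x^3: 6x^3 + 15x^2 - 6x + 2
image of x^4: 8x^4 + 24x^3 - 12x^2 + 8x - 2
image of x^5: 10x^5 + 35x^4 - 20x^3 + 20x^2 - 10x + 2
the matrix is upper triangular; its diagonal is (0, 2, 4, 6, 8, 10)
for a triangular matrix the eigenvalues are the diagonal entries, with algebraic multiplicity their repetition count


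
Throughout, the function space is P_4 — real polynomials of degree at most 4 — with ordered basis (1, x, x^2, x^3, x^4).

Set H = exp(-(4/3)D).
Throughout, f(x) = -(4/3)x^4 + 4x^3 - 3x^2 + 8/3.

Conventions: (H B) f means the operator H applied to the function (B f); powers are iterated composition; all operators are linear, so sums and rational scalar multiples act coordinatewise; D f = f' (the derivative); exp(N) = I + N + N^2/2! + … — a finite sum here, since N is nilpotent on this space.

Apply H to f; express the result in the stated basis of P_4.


order-1 term: (64/9)x^3 - 16x^2 + 8x
order-2 term: -(128/9)x^2 + (64/3)x - 16/3
order-3 term: (1024/81)x - 256/27
order-4 term: -1024/243
the series for exp(-(4/3)D) f terminates at order 4
exp(-(4/3)D) f = -(4/3)x^4 + (100/9)x^3 - (299/9)x^2 + (3400/81)x - 3976/243

the image equals g(x) = -(4/3)x^4 + (100/9)x^3 - (299/9)x^2 + (3400/81)x - 3976/243


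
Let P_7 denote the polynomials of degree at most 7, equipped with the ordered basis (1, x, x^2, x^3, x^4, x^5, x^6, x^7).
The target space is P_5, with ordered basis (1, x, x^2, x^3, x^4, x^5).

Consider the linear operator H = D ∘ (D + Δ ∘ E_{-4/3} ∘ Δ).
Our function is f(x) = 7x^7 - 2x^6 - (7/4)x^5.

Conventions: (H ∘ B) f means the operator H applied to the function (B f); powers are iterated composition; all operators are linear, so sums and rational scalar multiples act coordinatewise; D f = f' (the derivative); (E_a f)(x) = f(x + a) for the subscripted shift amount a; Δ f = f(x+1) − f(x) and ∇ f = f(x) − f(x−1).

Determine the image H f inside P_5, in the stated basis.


the result is g(x) = 294x^5 + 1410x^4 - 2235x^3 + 2585x^2 - (11950/9)x + 16157/54

D f = 49x^6 - 12x^5 - (35/4)x^4
Δ f = 49x^6 + 135x^5 + (825/4)x^4 + (375/2)x^3 + (199/2)x^2 + (113/4)x + 13/4
E_{-4/3} Δ f = 49x^6 - 257x^5 + (7355/12)x^4 - (45115/54)x^3 + (36313/54)x^2 - (96623/324)x + 164185/2916
Δ E_{-4/3} Δ f = 294x^5 - 550x^4 + (2585/3)x^3 - (5975/9)x^2 + (16157/54)x - 9121/162
(D + Δ ∘ E_{-4/3} ∘ Δ) f = 49x^6 + 282x^5 - (2235/4)x^4 + (2585/3)x^3 - (5975/9)x^2 + (16157/54)x - 9121/162
D (D + Δ ∘ E_{-4/3} ∘ Δ) f = 294x^5 + 1410x^4 - 2235x^3 + 2585x^2 - (11950/9)x + 16157/54


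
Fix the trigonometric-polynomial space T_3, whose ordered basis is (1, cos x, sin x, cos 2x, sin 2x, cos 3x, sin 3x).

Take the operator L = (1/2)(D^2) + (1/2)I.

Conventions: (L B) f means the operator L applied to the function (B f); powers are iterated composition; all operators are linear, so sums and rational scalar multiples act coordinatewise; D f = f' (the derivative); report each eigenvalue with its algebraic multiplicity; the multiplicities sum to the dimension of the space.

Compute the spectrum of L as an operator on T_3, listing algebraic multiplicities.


λ = -4 (multiplicity 2), λ = -3/2 (multiplicity 2), λ = 0 (multiplicity 2), λ = 1/2 (multiplicity 1)

image of 1: 1/2
image of cos x: 0
image of sin x: 0
image of cos 2x: -(3/2)cos 2x
image of sin 2x: -(3/2)sin 2x
image of cos 3x: -4cos 3x
image of sin 3x: -4sin 3x
the matrix is diagonal; its diagonal is (1/2, 0, 0, -3/2, -3/2, -4, -4)
for a triangular matrix the eigenvalues are the diagonal entries, with algebraic multiplicity their repetition count


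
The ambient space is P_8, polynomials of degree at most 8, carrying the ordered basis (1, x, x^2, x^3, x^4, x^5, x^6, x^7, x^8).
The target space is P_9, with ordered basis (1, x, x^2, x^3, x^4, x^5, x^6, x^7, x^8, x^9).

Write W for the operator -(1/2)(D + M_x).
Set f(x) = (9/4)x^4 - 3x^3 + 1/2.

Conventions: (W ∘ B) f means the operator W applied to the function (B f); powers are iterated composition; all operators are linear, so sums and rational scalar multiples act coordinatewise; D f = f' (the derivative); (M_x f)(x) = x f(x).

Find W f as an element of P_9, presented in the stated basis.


D f = 9x^3 - 9x^2
M_x f = (9/4)x^5 - 3x^4 + (1/2)x
(D + M_x) f = (9/4)x^5 - 3x^4 + 9x^3 - 9x^2 + (1/2)x
(-(1/2)(D + M_x)) f = -(9/8)x^5 + (3/2)x^4 - (9/2)x^3 + (9/2)x^2 - (1/4)x

the image equals g(x) = -(9/8)x^5 + (3/2)x^4 - (9/2)x^3 + (9/2)x^2 - (1/4)x


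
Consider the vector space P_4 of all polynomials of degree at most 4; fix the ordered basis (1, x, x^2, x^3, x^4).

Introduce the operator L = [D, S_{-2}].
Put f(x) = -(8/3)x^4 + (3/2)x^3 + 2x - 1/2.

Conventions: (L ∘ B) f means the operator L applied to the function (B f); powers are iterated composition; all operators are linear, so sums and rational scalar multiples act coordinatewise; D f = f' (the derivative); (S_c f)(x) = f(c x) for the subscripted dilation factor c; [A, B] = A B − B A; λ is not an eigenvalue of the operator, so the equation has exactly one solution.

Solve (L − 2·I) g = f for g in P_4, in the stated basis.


g(x) = (4/3)x^4 + (253/4)x^3 - (2277/2)x^2 - 6832x + 40993/4

write g with unknown coordinates in the stated basis and equate coefficients in (L − 2·I) g = f
solving from the highest basis element down gives g = (4/3)x^4 + (253/4)x^3 - (2277/2)x^2 - 6832x + 40993/4
check: L g = 128x^3 - 2277x^2 - 13662x + 20496
so L g − 2·g = -(8/3)x^4 + (3/2)x^3 + 2x - 1/2 = f ✓


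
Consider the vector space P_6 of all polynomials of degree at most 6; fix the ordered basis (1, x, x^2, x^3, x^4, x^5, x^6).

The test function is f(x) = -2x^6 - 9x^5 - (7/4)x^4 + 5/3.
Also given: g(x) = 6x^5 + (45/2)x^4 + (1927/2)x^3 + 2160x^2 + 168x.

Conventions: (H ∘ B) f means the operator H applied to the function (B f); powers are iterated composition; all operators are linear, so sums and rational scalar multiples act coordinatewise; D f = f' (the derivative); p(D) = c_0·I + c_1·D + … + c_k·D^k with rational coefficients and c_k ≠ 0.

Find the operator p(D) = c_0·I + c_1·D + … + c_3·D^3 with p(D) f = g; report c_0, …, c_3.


D^0 f = -2x^6 - 9x^5 - (7/4)x^4 + 5/3
D^1 f = -12x^5 - 45x^4 - 7x^3
D^2 f = -60x^4 - 180x^3 - 21x^2
D^3 f = -240x^3 - 540x^2 - 42x
matching coefficients of g against c_0 f + c_1 Df + … from the top degree down determines the c_i
solution: c_0 = 0, c_1 = -1/2, c_2 = 0, c_3 = -4

p(D) = -(1/2)·D − 4·D^3, i.e. c_0 = 0, c_1 = -1/2, c_2 = 0, c_3 = -4


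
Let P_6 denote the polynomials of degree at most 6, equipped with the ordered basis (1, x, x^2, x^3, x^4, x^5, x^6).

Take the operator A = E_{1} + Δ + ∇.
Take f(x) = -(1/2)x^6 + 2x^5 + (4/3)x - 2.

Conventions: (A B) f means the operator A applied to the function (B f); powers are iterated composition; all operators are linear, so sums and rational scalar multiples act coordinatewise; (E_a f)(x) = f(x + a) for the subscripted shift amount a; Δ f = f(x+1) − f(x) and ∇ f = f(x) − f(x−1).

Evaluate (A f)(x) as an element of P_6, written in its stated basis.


E_{1} f = -(1/2)x^6 - x^5 + (5/2)x^4 + 10x^3 + (25/2)x^2 + (25/3)x + 5/6
Δ f = -3x^5 + (5/2)x^4 + 10x^3 + (25/2)x^2 + 7x + 17/6
∇ f = -3x^5 + (35/2)x^4 - 30x^3 + (55/2)x^2 - 13x + 23/6
(E_{1} + Δ + ∇) f = -(1/2)x^6 - 7x^5 + (45/2)x^4 - 10x^3 + (105/2)x^2 + (7/3)x + 15/2

the result is g(x) = -(1/2)x^6 - 7x^5 + (45/2)x^4 - 10x^3 + (105/2)x^2 + (7/3)x + 15/2


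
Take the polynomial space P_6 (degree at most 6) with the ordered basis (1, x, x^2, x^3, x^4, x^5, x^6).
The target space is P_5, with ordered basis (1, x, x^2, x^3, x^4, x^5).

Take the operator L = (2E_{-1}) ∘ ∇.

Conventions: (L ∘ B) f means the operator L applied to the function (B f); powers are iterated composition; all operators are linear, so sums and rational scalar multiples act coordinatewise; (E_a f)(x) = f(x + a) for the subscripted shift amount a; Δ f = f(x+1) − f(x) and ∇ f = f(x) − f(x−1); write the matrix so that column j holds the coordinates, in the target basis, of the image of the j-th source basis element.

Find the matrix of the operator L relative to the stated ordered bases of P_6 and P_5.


image of 1: 0
image of x: 2
image of x^2: 4x - 6
image of x^3: 6x^2 - 18x + 14
image of x^4: 8x^3 - 36x^2 + 56x - 30
image of x^5: 10x^4 - 60x^3 + 140x^2 - 150x + 62
image of x^6: 12x^5 - 90x^4 + 280x^3 - 450x^2 + 372x - 126
each image's coordinates form column j of the matrix

the matrix is [[0, 2, -6, 14, -30, 62, -126]; [0, 0, 4, -18, 56, -150, 372]; [0, 0, 0, 6, -36, 140, -450]; [0, 0, 0, 0, 8, -60, 280]; [0, 0, 0, 0, 0, 10, -90]; [0, 0, 0, 0, 0, 0, 12]] (rows listed top to bottom)


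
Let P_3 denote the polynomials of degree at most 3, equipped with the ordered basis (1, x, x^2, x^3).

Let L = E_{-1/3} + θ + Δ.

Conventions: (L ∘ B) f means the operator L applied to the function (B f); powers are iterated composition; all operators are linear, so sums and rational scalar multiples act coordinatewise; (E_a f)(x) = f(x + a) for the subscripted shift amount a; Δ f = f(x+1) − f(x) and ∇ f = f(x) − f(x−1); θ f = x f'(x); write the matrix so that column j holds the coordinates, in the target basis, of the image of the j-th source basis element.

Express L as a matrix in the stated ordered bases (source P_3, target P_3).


image of 1: 1
image of x: 2x + 2/3
image of x^2: 3x^2 + (4/3)x + 10/9
image of x^3: 4x^3 + 2x^2 + (10/3)x + 26/27
each image's coordinates form column j of the matrix

the matrix is [[1, 2/3, 10/9, 26/27]; [0, 2, 4/3, 10/3]; [0, 0, 3, 2]; [0, 0, 0, 4]] (rows listed top to bottom)


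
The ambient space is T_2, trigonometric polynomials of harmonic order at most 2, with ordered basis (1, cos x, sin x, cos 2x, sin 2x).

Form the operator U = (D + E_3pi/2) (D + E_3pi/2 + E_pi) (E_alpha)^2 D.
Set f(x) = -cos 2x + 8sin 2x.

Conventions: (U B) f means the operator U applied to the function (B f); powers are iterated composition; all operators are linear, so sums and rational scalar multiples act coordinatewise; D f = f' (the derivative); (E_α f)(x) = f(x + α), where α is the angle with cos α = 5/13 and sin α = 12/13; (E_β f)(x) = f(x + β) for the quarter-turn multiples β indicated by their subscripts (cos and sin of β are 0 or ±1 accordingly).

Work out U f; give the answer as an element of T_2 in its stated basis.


D f = 16cos 2x + 2sin 2x
E_alpha D f = -(128/13)cos 2x - (166/13)sin 2x
E_alpha E_alpha D f = -(4688/2197)cos 2x + (35114/2197)sin 2x
D (E_alpha)^2 D f = (70228/2197)cos 2x + (9376/2197)sin 2x
E_3pi/2 (E_alpha)^2 D f = (4688/2197)cos 2x - (35114/2197)sin 2x
E_pi (E_alpha)^2 D f = -(4688/2197)cos 2x + (35114/2197)sin 2x
(D + E_3pi/2 + E_pi) (E_alpha)^2 D f = (70228/2197)cos 2x + (9376/2197)sin 2x
D (D + E_3pi/2 + E_pi) (E_alpha)^2 D f = (18752/2197)cos 2x - (140456/2197)sin 2x
E_3pi/2 (D + E_3pi/2 + E_pi) (E_alpha)^2 D f = -(70228/2197)cos 2x - (9376/2197)sin 2x
(D + E_3pi/2) (D + E_3pi/2 + E_pi) (E_alpha)^2 D f = -(51476/2197)cos 2x - (149832/2197)sin 2x

g(x) = -(51476/2197)cos 2x - (149832/2197)sin 2x


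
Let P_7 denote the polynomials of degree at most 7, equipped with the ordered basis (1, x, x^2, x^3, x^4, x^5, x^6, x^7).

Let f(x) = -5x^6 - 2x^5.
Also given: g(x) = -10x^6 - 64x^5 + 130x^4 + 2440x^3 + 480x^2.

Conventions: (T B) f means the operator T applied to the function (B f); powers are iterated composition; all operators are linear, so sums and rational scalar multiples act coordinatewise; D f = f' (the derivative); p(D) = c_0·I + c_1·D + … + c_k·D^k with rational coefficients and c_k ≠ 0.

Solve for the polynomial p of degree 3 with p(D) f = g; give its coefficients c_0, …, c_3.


c_0 = 2, c_1 = 2, c_2 = -1, c_3 = -4

D^0 f = -5x^6 - 2x^5
D^1 f = -30x^5 - 10x^4
D^2 f = -150x^4 - 40x^3
D^3 f = -600x^3 - 120x^2
matching coefficients of g against c_0 f + c_1 Df + … from the top degree down determines the c_i
solution: c_0 = 2, c_1 = 2, c_2 = -1, c_3 = -4


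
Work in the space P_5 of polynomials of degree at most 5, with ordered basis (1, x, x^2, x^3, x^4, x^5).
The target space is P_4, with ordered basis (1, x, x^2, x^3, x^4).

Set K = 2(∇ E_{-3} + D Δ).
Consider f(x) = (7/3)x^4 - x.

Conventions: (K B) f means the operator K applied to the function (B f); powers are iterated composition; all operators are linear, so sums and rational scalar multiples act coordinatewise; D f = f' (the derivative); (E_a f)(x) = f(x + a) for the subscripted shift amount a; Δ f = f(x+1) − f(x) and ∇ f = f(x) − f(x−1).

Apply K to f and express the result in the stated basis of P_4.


E_{-3} f = (7/3)x^4 - 28x^3 + 126x^2 - 253x + 192
∇ E_{-3} f = (28/3)x^3 - 98x^2 + (1036/3)x - 1228/3
Δ f = (28/3)x^3 + 14x^2 + (28/3)x + 4/3
D Δ f = 28x^2 + 28x + 28/3
(∇ E_{-3} + D Δ) f = (28/3)x^3 - 70x^2 + (1120/3)x - 400
(2(∇ E_{-3} + D Δ)) f = (56/3)x^3 - 140x^2 + (2240/3)x - 800

g(x) = (56/3)x^3 - 140x^2 + (2240/3)x - 800


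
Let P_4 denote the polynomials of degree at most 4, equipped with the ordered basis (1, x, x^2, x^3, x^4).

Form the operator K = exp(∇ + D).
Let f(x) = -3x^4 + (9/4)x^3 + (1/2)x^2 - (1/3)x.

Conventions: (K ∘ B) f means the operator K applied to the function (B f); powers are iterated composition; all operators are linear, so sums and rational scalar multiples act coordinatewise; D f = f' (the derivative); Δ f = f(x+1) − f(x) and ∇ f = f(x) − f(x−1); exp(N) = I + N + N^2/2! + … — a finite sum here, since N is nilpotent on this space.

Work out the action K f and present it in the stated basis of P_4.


order-1 term: -24x^3 + (63/2)x^2 - (67/4)x + 49/12
order-2 term: -72x^2 + 99x - 89/2
order-3 term: -96x + 90
order-4 term: -48
the series for exp(∇ + D) f terminates at order 4
exp(∇ + D) f = -3x^4 - (87/4)x^3 - 40x^2 - (169/12)x + 19/12

g(x) = -3x^4 - (87/4)x^3 - 40x^2 - (169/12)x + 19/12


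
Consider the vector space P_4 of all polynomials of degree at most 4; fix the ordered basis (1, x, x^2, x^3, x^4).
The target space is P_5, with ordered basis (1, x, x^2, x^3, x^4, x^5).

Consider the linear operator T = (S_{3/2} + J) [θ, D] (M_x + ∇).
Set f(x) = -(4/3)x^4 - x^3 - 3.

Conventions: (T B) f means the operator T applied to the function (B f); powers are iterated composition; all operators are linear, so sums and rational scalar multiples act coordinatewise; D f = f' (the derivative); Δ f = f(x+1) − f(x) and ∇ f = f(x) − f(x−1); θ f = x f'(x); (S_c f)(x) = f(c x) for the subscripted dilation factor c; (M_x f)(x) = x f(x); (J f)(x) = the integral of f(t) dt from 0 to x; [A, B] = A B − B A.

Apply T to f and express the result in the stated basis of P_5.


g(x) = (4/3)x^5 + (139/4)x^4 + (113/6)x^3 + 31x^2 - (29/3)x + 16/3

M_x f = -(4/3)x^5 - x^4 - 3x
∇ f = -(16/3)x^3 + 5x^2 - (7/3)x + 1/3
(M_x + ∇) f = -(4/3)x^5 - x^4 - (16/3)x^3 + 5x^2 - (16/3)x + 1/3
D (M_x + ∇) f = -(20/3)x^4 - 4x^3 - 16x^2 + 10x - 16/3
θ D (M_x + ∇) f = -(80/3)x^4 - 12x^3 - 32x^2 + 10x
θ (M_x + ∇) f = -(20/3)x^5 - 4x^4 - 16x^3 + 10x^2 - (16/3)x
D θ (M_x + ∇) f = -(100/3)x^4 - 16x^3 - 48x^2 + 20x - 16/3
[θ, D] (M_x + ∇) f = (20/3)x^4 + 4x^3 + 16x^2 - 10x + 16/3
S_{3/2} [θ, D] (M_x + ∇) f = (135/4)x^4 + (27/2)x^3 + 36x^2 - 15x + 16/3
J [θ, D] (M_x + ∇) f = (4/3)x^5 + x^4 + (16/3)x^3 - 5x^2 + (16/3)x
(S_{3/2} + J) [θ, D] (M_x + ∇) f = (4/3)x^5 + (139/4)x^4 + (113/6)x^3 + 31x^2 - (29/3)x + 16/3


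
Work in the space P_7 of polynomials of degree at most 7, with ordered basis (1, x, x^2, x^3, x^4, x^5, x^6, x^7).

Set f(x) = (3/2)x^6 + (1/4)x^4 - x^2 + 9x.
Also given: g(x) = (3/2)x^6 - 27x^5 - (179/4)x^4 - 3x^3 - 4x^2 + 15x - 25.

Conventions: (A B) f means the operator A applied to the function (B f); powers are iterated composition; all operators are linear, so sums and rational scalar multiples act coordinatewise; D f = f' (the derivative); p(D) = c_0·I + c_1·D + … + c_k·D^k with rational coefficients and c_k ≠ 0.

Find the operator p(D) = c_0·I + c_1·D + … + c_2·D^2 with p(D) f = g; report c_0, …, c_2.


p(D) = I − 3·D − D^2, i.e. c_0 = 1, c_1 = -3, c_2 = -1

D^0 f = (3/2)x^6 + (1/4)x^4 - x^2 + 9x
D^1 f = 9x^5 + x^3 - 2x + 9
D^2 f = 45x^4 + 3x^2 - 2
matching coefficients of g against c_0 f + c_1 Df + … from the top degree down determines the c_i
solution: c_0 = 1, c_1 = -3, c_2 = -1


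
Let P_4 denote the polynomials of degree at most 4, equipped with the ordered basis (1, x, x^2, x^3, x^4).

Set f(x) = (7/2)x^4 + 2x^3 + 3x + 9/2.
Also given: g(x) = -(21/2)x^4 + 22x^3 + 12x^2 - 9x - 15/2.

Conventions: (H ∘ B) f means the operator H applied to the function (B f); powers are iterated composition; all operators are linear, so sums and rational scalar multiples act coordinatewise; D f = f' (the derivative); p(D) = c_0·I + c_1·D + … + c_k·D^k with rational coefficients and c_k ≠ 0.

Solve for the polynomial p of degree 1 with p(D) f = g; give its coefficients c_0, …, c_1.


D^0 f = (7/2)x^4 + 2x^3 + 3x + 9/2
D^1 f = 14x^3 + 6x^2 + 3
matching coefficients of g against c_0 f + c_1 Df + … from the top degree down determines the c_i
solution: c_0 = -3, c_1 = 2

c_0 = -3, c_1 = 2


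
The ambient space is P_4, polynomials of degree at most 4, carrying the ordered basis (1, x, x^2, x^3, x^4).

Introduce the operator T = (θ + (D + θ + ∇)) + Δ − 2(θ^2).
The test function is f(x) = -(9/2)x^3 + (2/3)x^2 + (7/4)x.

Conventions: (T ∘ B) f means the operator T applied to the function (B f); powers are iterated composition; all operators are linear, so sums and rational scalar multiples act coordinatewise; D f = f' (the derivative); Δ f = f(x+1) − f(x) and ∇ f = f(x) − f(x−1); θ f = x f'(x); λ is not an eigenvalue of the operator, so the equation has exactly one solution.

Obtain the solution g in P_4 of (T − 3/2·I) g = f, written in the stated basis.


the result is g(x) = (1/3)x^3 + (14/33)x^2 + (35/66)x + 149/99

write g with unknown coordinates in the stated basis and equate coefficients in (T − 3/2·I) g = f
solving from the highest basis element down gives g = (1/3)x^3 + (14/33)x^2 + (35/66)x + 149/99
check: T g = -4x^3 + (43/33)x^2 + (28/11)x + 149/66
so T g − 3/2·g = -(9/2)x^3 + (2/3)x^2 + (7/4)x = f ✓


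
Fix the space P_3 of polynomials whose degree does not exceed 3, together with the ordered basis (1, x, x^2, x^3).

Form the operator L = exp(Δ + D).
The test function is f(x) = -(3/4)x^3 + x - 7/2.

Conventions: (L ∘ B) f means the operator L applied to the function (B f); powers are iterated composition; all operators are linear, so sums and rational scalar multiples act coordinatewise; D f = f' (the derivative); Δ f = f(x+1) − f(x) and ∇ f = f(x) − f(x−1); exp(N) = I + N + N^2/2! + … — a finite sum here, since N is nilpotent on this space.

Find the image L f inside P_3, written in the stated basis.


the result is g(x) = -(3/4)x^3 - (9/2)x^2 - (41/4)x - 51/4

order-1 term: -(9/2)x^2 - (9/4)x + 5/4
order-2 term: -9x - 9/2
order-3 term: -6
the series for exp(Δ + D) f terminates at order 3
exp(Δ + D) f = -(3/4)x^3 - (9/2)x^2 - (41/4)x - 51/4


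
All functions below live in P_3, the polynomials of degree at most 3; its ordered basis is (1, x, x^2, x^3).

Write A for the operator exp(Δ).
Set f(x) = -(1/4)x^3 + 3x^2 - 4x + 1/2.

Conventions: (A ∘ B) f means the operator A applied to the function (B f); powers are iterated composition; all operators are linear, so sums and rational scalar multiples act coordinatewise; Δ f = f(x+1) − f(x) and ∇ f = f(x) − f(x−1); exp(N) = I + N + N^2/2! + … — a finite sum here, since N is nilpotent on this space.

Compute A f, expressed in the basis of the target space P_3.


order-1 term: -(3/4)x^2 + (21/4)x - 5/4
order-2 term: -(3/4)x + 9/4
order-3 term: -1/4
the series for exp(Δ) f terminates at order 3
exp(Δ) f = -(1/4)x^3 + (9/4)x^2 + (1/2)x + 5/4

g(x) = -(1/4)x^3 + (9/4)x^2 + (1/2)x + 5/4


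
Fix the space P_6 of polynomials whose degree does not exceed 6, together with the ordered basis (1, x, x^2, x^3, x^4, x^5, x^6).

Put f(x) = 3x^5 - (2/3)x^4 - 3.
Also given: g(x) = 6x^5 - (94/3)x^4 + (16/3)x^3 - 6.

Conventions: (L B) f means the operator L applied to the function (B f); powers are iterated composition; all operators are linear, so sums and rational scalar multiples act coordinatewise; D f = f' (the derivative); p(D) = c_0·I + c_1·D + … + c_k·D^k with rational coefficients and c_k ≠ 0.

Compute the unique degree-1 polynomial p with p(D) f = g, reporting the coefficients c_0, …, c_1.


D^0 f = 3x^5 - (2/3)x^4 - 3
D^1 f = 15x^4 - (8/3)x^3
matching coefficients of g against c_0 f + c_1 Df + … from the top degree down determines the c_i
solution: c_0 = 2, c_1 = -2

c_0 = 2, c_1 = -2


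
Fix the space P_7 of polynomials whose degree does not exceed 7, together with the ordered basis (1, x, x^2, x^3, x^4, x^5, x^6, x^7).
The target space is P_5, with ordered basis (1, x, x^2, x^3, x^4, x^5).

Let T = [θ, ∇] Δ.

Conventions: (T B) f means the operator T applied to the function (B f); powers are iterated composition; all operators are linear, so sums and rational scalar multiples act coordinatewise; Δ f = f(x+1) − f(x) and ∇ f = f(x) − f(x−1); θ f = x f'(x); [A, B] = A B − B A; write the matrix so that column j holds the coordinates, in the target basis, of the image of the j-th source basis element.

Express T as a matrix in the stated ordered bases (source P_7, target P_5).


image of 1: 0
image of x: 0
image of x^2: -2
image of x^3: -6x + 3
image of x^4: -12x^2 + 12x - 4
image of x^5: -20x^3 + 30x^2 - 20x + 5
image of x^6: -30x^4 + 60x^3 - 60x^2 + 30x - 6
image of x^7: -42x^5 + 105x^4 - 140x^3 + 105x^2 - 42x + 7
each image's coordinates form column j of the matrix

the matrix is [[0, 0, -2, 3, -4, 5, -6, 7]; [0, 0, 0, -6, 12, -20, 30, -42]; [0, 0, 0, 0, -12, 30, -60, 105]; [0, 0, 0, 0, 0, -20, 60, -140]; [0, 0, 0, 0, 0, 0, -30, 105]; [0, 0, 0, 0, 0, 0, 0, -42]] (rows listed top to bottom)


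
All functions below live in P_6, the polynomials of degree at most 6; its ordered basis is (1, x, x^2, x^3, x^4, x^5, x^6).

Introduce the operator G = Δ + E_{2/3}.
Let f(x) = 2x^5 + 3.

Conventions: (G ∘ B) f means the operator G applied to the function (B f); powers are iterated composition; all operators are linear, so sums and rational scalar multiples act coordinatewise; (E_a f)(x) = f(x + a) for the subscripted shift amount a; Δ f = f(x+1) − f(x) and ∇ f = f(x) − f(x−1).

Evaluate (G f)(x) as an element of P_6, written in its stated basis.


Δ f = 10x^4 + 20x^3 + 20x^2 + 10x + 2
E_{2/3} f = 2x^5 + (20/3)x^4 + (80/9)x^3 + (160/27)x^2 + (160/81)x + 793/243
(Δ + E_{2/3}) f = 2x^5 + (50/3)x^4 + (260/9)x^3 + (700/27)x^2 + (970/81)x + 1279/243

the image equals g(x) = 2x^5 + (50/3)x^4 + (260/9)x^3 + (700/27)x^2 + (970/81)x + 1279/243


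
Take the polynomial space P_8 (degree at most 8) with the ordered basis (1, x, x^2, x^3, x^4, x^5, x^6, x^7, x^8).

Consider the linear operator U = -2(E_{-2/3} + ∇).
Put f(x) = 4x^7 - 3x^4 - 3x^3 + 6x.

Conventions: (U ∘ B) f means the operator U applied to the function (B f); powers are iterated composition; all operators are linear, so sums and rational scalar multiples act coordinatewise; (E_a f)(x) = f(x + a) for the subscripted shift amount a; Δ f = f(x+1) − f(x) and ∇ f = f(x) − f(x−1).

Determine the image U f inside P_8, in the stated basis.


the result is g(x) = -8x^7 - (56/3)x^6 + (280/3)x^5 - (5158/27)x^4 + (19334/81)x^3 - (12950/81)x^2 + (33514/729)x - 26516/2187

E_{-2/3} f = 4x^7 - (56/3)x^6 + (112/3)x^5 - (1201/27)x^4 + (2645/81)x^3 - (1058/81)x^2 + (5842/729)x - 8612/2187
∇ f = 28x^6 - 84x^5 + 140x^4 - 152x^3 + 93x^2 - 31x + 10
(E_{-2/3} + ∇) f = 4x^7 + (28/3)x^6 - (140/3)x^5 + (2579/27)x^4 - (9667/81)x^3 + (6475/81)x^2 - (16757/729)x + 13258/2187
(-2(E_{-2/3} + ∇)) f = -8x^7 - (56/3)x^6 + (280/3)x^5 - (5158/27)x^4 + (19334/81)x^3 - (12950/81)x^2 + (33514/729)x - 26516/2187


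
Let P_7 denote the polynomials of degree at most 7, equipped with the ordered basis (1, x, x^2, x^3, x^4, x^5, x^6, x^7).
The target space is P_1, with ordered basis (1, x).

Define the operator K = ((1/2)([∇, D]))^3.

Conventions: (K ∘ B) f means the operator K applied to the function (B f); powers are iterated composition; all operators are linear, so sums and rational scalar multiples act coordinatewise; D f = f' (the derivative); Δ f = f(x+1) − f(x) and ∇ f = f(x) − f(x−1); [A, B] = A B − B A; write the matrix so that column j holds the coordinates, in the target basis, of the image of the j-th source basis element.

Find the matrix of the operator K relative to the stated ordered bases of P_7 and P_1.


image of 1: 0
image of x: 0
image of x^2: 0
image of x^3: 0
image of x^4: 0
image of x^5: 0
image of x^6: 0
image of x^7: 0
each image's coordinates form column j of the matrix

the matrix is [[0, 0, 0, 0, 0, 0, 0, 0]; [0, 0, 0, 0, 0, 0, 0, 0]] (rows listed top to bottom)


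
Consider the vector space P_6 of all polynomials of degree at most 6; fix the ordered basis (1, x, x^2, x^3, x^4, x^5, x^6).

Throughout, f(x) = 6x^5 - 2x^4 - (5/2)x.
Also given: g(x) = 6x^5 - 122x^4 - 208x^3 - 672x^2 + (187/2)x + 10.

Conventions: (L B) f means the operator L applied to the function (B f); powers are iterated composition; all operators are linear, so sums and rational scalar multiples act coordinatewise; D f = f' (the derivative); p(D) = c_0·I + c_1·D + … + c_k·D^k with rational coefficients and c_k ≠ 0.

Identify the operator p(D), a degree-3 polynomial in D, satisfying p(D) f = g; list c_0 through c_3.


D^0 f = 6x^5 - 2x^4 - (5/2)x
D^1 f = 30x^4 - 8x^3 - 5/2
D^2 f = 120x^3 - 24x^2
D^3 f = 360x^2 - 48x
matching coefficients of g against c_0 f + c_1 Df + … from the top degree down determines the c_i
solution: c_0 = 1, c_1 = -4, c_2 = -2, c_3 = -2

p(D) = I − 4·D − 2·D^2 − 2·D^3, i.e. c_0 = 1, c_1 = -4, c_2 = -2, c_3 = -2


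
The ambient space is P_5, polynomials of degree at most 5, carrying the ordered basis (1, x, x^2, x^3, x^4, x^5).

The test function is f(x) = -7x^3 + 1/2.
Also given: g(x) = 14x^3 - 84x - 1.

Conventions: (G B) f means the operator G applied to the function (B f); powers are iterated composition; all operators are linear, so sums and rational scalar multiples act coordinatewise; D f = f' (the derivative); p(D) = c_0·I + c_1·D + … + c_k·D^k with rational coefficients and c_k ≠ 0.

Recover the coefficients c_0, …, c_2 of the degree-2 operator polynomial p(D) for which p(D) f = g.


D^0 f = -7x^3 + 1/2
D^1 f = -21x^2
D^2 f = -42x
matching coefficients of g against c_0 f + c_1 Df + … from the top degree down determines the c_i
solution: c_0 = -2, c_1 = 0, c_2 = 2

c_0 = -2, c_1 = 0, c_2 = 2


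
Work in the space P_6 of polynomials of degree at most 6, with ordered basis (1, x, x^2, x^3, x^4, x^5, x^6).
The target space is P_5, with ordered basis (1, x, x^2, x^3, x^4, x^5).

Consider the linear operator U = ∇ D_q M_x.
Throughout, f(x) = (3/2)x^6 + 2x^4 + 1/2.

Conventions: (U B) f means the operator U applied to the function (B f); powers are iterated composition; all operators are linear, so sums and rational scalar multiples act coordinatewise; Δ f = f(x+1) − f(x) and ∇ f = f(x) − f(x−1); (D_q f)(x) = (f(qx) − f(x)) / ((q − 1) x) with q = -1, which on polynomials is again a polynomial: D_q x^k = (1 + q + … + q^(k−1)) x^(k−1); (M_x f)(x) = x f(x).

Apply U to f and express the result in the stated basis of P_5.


M_x f = (3/2)x^7 + 2x^5 + (1/2)x
D_q M_x f = (3/2)x^6 + 2x^4 + 1/2
∇ D_q M_x f = 9x^5 - (45/2)x^4 + 38x^3 - (69/2)x^2 + 17x - 7/2

g(x) = 9x^5 - (45/2)x^4 + 38x^3 - (69/2)x^2 + 17x - 7/2


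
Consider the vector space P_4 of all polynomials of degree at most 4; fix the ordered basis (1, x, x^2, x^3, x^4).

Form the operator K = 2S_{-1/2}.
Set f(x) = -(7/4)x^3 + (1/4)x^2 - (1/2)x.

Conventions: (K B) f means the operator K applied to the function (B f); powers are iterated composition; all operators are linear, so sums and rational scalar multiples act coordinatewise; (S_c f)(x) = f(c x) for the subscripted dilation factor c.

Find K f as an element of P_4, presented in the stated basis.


S_{-1/2} f = (7/32)x^3 + (1/16)x^2 + (1/4)x
(2S_{-1/2}) f = (7/16)x^3 + (1/8)x^2 + (1/2)x

the result is g(x) = (7/16)x^3 + (1/8)x^2 + (1/2)x


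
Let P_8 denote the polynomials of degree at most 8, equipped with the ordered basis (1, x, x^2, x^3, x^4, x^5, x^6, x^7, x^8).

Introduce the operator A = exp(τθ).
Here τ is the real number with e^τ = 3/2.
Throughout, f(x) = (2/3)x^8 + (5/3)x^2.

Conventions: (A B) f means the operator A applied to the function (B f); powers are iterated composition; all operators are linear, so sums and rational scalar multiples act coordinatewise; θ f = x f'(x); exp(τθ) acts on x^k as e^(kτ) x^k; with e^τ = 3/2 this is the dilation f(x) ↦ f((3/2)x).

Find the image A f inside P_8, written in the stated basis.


the image equals g(x) = (2187/128)x^8 + (15/4)x^2

exp(τθ) x^k = e^(kτ) x^k; with e^τ = 3/2 this sends x^k to (3/2)^k x^k
x^2 ↦ 9/4 x^2
x^8 ↦ 6561/256 x^8
applying this coordinatewise to f: exp(τθ) f = (2187/128)x^8 + (15/4)x^2


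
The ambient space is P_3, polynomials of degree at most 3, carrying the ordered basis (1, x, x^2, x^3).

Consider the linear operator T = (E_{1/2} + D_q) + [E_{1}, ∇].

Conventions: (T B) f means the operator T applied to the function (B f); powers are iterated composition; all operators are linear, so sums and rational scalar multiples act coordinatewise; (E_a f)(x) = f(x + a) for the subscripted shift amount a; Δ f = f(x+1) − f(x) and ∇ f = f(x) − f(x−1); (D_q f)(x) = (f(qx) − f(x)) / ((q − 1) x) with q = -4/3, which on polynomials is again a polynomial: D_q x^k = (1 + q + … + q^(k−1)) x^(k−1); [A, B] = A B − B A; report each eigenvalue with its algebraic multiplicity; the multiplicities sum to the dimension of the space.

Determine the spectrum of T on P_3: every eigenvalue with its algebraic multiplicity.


image of 1: 1
image of x: x + 3/2
image of x^2: x^2 + (2/3)x + 1/4
image of x^3: x^3 + (53/18)x^2 + (3/4)x + 1/8
the matrix is upper triangular; its diagonal is (1, 1, 1, 1)
for a triangular matrix the eigenvalues are the diagonal entries, with algebraic multiplicity their repetition count

λ = 1 (multiplicity 4)


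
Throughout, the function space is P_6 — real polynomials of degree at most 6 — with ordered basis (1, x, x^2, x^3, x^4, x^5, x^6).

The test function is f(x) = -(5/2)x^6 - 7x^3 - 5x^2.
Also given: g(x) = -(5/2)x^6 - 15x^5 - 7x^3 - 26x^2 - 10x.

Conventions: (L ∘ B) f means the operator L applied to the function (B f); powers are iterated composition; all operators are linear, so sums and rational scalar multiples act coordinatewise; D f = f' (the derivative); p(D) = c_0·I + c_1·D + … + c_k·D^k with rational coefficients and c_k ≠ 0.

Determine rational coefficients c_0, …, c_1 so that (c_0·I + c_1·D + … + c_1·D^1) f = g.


c_0 = 1, c_1 = 1

D^0 f = -(5/2)x^6 - 7x^3 - 5x^2
D^1 f = -15x^5 - 21x^2 - 10x
matching coefficients of g against c_0 f + c_1 Df + … from the top degree down determines the c_i
solution: c_0 = 1, c_1 = 1


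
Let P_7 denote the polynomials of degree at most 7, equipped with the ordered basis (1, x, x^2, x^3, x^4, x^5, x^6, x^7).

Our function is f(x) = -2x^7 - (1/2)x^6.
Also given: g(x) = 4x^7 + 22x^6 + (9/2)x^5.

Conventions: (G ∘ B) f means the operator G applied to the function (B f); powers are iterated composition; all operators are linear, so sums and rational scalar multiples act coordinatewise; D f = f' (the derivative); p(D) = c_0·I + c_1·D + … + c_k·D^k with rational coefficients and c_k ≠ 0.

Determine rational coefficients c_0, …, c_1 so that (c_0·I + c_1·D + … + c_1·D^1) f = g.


D^0 f = -2x^7 - (1/2)x^6
D^1 f = -14x^6 - 3x^5
matching coefficients of g against c_0 f + c_1 Df + … from the top degree down determines the c_i
solution: c_0 = -2, c_1 = -3/2

c_0 = -2, c_1 = -3/2


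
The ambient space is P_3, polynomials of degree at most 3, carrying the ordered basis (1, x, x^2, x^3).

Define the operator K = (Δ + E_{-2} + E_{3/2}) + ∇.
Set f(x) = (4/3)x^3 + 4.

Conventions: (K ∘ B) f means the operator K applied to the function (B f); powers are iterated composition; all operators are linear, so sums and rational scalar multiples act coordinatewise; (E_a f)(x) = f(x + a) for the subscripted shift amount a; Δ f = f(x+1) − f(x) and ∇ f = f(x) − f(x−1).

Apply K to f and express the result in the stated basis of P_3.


g(x) = (8/3)x^3 + 6x^2 + 25x + 9/2

Δ f = 4x^2 + 4x + 4/3
E_{-2} f = (4/3)x^3 - 8x^2 + 16x - 20/3
E_{3/2} f = (4/3)x^3 + 6x^2 + 9x + 17/2
(Δ + E_{-2} + E_{3/2}) f = (8/3)x^3 + 2x^2 + 29x + 19/6
∇ f = 4x^2 - 4x + 4/3
((Δ + E_{-2} + E_{3/2}) + ∇) f = (8/3)x^3 + 6x^2 + 25x + 9/2


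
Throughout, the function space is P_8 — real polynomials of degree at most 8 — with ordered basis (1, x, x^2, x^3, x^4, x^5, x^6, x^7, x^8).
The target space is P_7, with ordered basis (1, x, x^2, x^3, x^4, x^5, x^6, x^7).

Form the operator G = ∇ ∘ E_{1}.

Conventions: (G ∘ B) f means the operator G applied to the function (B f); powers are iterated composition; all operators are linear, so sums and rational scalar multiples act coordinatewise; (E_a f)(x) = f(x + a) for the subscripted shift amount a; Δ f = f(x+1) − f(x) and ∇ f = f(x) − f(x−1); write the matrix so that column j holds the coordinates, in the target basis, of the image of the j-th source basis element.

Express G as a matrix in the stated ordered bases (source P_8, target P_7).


the matrix is [[0, 1, 1, 1, 1, 1, 1, 1, 1]; [0, 0, 2, 3, 4, 5, 6, 7, 8]; [0, 0, 0, 3, 6, 10, 15, 21, 28]; [0, 0, 0, 0, 4, 10, 20, 35, 56]; [0, 0, 0, 0, 0, 5, 15, 35, 70]; [0, 0, 0, 0, 0, 0, 6, 21, 56]; [0, 0, 0, 0, 0, 0, 0, 7, 28]; [0, 0, 0, 0, 0, 0, 0, 0, 8]] (rows listed top to bottom)

image of 1: 0
image of x: 1
image of x^2: 2x + 1
image of x^3: 3x^2 + 3x + 1
image of x^4: 4x^3 + 6x^2 + 4x + 1
image of x^5: 5x^4 + 10x^3 + 10x^2 + 5x + 1
image of x^6: 6x^5 + 15x^4 + 20x^3 + 15x^2 + 6x + 1
image of x^7: 7x^6 + 21x^5 + 35x^4 + 35x^3 + 21x^2 + 7x + 1
image of x^8: 8x^7 + 28x^6 + 56x^5 + 70x^4 + 56x^3 + 28x^2 + 8x + 1
each image's coordinates form column j of the matrix
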